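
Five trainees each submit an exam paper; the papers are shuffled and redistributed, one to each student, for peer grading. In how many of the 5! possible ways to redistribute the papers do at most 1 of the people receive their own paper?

89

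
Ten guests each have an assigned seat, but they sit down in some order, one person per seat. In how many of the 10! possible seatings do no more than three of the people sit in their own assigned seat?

Sum C(10,i)·!(10-i) for i = 0..3:
  i=0: C(10,0)·!10 = 1·1334961 = 1334961
  i=1: C(10,1)·!9 = 10·133496 = 1334960
  i=2: C(10,2)·!8 = 45·14833 = 667485
  i=3: C(10,3)·!7 = 120·1854 = 222480
Total = 3559886.

3559886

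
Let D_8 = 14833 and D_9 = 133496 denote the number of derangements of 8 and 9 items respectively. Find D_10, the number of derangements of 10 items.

1334961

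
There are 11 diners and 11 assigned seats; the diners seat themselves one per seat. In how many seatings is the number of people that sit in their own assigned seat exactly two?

7342280

Choose which 2 of the 11 are fixed: C(11,2) = 55.
The other 9 form a derangement: !9 = 133496.
Total: 55 × 133496 = 7342280.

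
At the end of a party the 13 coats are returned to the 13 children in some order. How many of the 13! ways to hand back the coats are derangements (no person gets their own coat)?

2290792932

The number of derangements of 13 is !13 = Σ_{k=0}^{13} (-1)^k·13!/k!
= 13! - 13!/1! + 13!/2! - 13!/3! + 13!/4! - 13!/5! + 13!/6! - 13!/7! + 13!/8! - 13!/9! + 13!/10! - 13!/11! + 13!/12! - 13!/13!
= 6227020800 - 6227020800 + 3113510400 - 1037836800 + 259459200 - 51891840 + 8648640 - 1235520 + 154440 - 17160 + 1716 - 156 + 13 - 1
= 2290792932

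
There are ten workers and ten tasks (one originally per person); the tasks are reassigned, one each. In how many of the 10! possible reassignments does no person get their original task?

1334961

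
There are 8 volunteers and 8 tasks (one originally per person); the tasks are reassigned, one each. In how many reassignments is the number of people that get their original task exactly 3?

2464

Choose which 3 of the 8 are fixed: C(8,3) = 56.
The remaining 5 must be deranged: !5 = 44.
Total: 56 × 44 = 2464.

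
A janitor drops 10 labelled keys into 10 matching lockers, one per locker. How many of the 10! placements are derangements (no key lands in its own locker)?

!10 = 10! · Σ_{k=0}^{10} (-1)^k/k!
= 10! - 10!/1! + 10!/2! - 10!/3! + 10!/4! - 10!/5! + 10!/6! - 10!/7! + 10!/8! - 10!/9! + 10!/10!
= 3628800 - 3628800 + 1814400 - 604800 + 151200 - 30240 + 5040 - 720 + 90 - 10 + 1
= 1334961

1334961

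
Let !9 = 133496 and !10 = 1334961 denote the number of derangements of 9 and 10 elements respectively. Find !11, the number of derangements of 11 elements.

14684570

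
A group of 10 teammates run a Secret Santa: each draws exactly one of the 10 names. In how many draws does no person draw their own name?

1334961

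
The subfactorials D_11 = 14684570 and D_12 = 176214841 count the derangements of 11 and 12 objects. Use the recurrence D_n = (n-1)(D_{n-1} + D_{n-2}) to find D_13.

2290792932

D_13 = (13-1)·(D_12 + D_11) = 12·(176214841 + 14684570) = 12·190899411 = 2290792932.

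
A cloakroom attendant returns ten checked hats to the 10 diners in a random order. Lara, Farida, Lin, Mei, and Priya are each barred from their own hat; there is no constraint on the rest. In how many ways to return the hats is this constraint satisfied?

Inclusion-exclusion on the 5 forbidden self-matches:
Σ_{j=0}^{5} (-1)^j C(5,j)(10-j)!
= C(5,0)·10! - C(5,1)·9! + C(5,2)·8! - C(5,3)·7! + C(5,4)·6! - C(5,5)·5!
= 3628800 - 1814400 + 403200 - 50400 + 3600 - 120
= 2170680

2170680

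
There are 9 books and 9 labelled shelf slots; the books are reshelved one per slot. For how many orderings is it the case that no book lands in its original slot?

133496

The number of derangements of 9 is !9 = Σ_{k=0}^{9} (-1)^k·9!/k!
= 9! - 9!/1! + 9!/2! - 9!/3! + 9!/4! - 9!/5! + 9!/6! - 9!/7! + 9!/8! - 9!/9!
= 362880 - 362880 + 181440 - 60480 + 15120 - 3024 + 504 - 72 + 9 - 1
= 133496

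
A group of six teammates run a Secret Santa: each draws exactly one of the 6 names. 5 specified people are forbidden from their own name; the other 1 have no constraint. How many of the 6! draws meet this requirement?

Let A_j be the event that the j-th constrained one is fixed. By inclusion-exclusion over the 5 events:
Σ_{j=0}^{5} (-1)^j C(5,j)(6-j)!
= C(5,0)·6! - C(5,1)·5! + C(5,2)·4! - C(5,3)·3! + C(5,4)·2! - C(5,5)·1!
= 720 - 600 + 240 - 60 + 10 - 1
= 309

309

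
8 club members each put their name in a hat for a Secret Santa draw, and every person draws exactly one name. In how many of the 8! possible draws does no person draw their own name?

The subfactorial !8 = [8!/e] (nearest integer).
8! = 40320, and 40320/e ≈ 14832.90, so !8 = 14833.

14833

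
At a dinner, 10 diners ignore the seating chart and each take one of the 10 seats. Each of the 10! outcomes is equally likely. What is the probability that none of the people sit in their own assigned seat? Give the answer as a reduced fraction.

16481/44800

Favorable outcomes: !10 = 1334961.
Total outcomes: 10! = 3628800.
Probability = 1334961/3628800 = 16481/44800.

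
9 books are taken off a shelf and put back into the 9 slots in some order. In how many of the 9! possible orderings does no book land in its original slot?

!9 is the nearest integer to 9!/e.
9! = 362880, and 362880/e ≈ 133496.09, so !9 = 133496.

133496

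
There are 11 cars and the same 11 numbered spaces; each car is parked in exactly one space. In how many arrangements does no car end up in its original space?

Recurrence: !11 = 10·(!10 + !9).
!11 = 10·(1334961 + 133496) = 10·1468457 = 14684570

14684570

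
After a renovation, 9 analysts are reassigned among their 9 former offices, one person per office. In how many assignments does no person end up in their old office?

133496

The number of derangements of 9 is !9 = Σ_{k=0}^{9} (-1)^k·9!/k!
= 9! - 9!/1! + 9!/2! - 9!/3! + 9!/4! - 9!/5! + 9!/6! - 9!/7! + 9!/8! - 9!/9!
= 362880 - 362880 + 181440 - 60480 + 15120 - 3024 + 504 - 72 + 9 - 1
= 133496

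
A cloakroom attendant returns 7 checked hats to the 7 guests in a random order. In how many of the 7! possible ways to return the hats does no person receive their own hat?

1854

Recurrence: !7 = 6·(!6 + !5).
!7 = 6·(265 + 44) = 6·309 = 1854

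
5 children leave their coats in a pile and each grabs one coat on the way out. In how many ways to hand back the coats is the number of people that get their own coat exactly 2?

20

Choose which 2 of the 5 are fixed: C(5,2) = 10.
The remaining 3 must be deranged: !3 = 2.
Total: 10 × 2 = 20.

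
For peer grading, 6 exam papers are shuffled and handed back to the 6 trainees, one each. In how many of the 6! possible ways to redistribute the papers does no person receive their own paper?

265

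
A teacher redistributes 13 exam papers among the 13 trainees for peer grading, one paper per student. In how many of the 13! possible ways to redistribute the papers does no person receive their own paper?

2290792932

!13 = 13! · Σ_{k=0}^{13} (-1)^k/k!
= 13! - 13!/1! + 13!/2! - 13!/3! + 13!/4! - 13!/5! + 13!/6! - 13!/7! + 13!/8! - 13!/9! + 13!/10! - 13!/11! + 13!/12! - 13!/13!
= 6227020800 - 6227020800 + 3113510400 - 1037836800 + 259459200 - 51891840 + 8648640 - 1235520 + 154440 - 17160 + 1716 - 156 + 13 - 1
= 2290792932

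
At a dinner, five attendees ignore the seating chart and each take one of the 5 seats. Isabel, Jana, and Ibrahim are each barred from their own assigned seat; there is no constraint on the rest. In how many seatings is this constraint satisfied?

64

Inclusion-exclusion on the 3 forbidden self-matches:
Σ_{j=0}^{3} (-1)^j C(3,j)(5-j)!
= C(3,0)·5! - C(3,1)·4! + C(3,2)·3! - C(3,3)·2!
= 120 - 72 + 18 - 2
= 64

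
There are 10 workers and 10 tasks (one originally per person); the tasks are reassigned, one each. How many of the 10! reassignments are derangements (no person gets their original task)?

1334961

By inclusion-exclusion, !10 = Σ (-1)^k · 10!/k! for k=0..10
= 10! - 10!/1! + 10!/2! - 10!/3! + 10!/4! - 10!/5! + 10!/6! - 10!/7! + 10!/8! - 10!/9! + 10!/10!
= 3628800 - 3628800 + 1814400 - 604800 + 151200 - 30240 + 5040 - 720 + 90 - 10 + 1
= 1334961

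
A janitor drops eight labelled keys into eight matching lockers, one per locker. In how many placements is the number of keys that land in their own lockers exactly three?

2464

Choose which 3 of the 8 are fixed: C(8,3) = 56.
The other 5 form a derangement: !5 = 44.
Total: 56 × 44 = 2464.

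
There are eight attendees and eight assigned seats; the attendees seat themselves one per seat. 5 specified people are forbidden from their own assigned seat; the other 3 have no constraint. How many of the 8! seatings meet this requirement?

21234

Inclusion-exclusion on the 5 forbidden self-matches:
Σ_{j=0}^{5} (-1)^j C(5,j)(8-j)!
= C(5,0)·8! - C(5,1)·7! + C(5,2)·6! - C(5,3)·5! + C(5,4)·4! - C(5,5)·3!
= 40320 - 25200 + 7200 - 1200 + 120 - 6
= 21234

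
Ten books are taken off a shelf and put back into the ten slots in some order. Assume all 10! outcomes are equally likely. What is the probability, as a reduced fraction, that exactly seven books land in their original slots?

1/15120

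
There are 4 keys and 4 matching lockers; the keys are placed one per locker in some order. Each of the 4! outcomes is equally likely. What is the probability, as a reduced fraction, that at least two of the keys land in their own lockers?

Favorable outcomes: Σ_{i≥2} C(4,i)·!(4-i) = 6·1 + 4·0 + 1·1 = 7.
Total outcomes: 4! = 24.
Probability = 7/24 = 7/24.

7/24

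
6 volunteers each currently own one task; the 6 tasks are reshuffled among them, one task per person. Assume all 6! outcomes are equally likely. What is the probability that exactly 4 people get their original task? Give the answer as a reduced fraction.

1/48

Favorable outcomes: C(6,4)·!2 = 15·1 = 15.
Total outcomes: 6! = 720.
Probability = 15/720 = 1/48.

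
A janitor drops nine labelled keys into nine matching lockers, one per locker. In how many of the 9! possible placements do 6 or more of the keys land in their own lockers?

205

Sum C(9,i)·!(9-i) for i = 6..9:
  i=6: C(9,6)·!3 = 84·2 = 168
  i=7: C(9,7)·!2 = 36·1 = 36
  i=8: C(9,8)·!1 = 9·0 = 0
  i=9: C(9,9)·!0 = 1·1 = 1
Total = 205.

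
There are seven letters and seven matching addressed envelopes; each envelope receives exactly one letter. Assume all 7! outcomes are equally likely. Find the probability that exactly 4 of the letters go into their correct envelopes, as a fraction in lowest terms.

1/72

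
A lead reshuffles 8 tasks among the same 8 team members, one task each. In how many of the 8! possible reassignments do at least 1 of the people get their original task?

25487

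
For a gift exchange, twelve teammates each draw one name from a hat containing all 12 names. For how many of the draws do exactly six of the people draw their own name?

Choose which 6 of the 12 are fixed: C(12,6) = 924.
The other 6 form a derangement: !6 = 265.
Total: 924 × 265 = 244860.

244860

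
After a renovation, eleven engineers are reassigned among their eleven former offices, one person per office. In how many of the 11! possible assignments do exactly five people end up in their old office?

Pick the 5 fixed positions: C(11,5) = 462 ways.
The other 6 form a derangement: !6 = 265.
Total: 462 × 265 = 122430.

122430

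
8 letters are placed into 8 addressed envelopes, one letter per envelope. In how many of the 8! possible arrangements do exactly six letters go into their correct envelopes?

28

Choose which 6 of the 8 are fixed: C(8,6) = 28.
The other 2 form a derangement: !2 = 1.
Total: 28 × 1 = 28.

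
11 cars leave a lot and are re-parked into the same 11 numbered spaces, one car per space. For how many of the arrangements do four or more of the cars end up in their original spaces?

757934

Sum C(11,i)·!(11-i) for i = 4..11:
  i=4: C(11,4)·!7 = 330·1854 = 611820
  i=5: C(11,5)·!6 = 462·265 = 122430
  i=6: C(11,6)·!5 = 462·44 = 20328
  i=7: C(11,7)·!4 = 330·9 = 2970
  i=8: C(11,8)·!3 = 165·2 = 330
  i=9: C(11,9)·!2 = 55·1 = 55
  i=10: C(11,10)·!1 = 11·0 = 0
  i=11: C(11,11)·!0 = 1·1 = 1
Total = 757934.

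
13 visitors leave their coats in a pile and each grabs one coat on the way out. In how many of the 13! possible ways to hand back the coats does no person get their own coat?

Use !n = (n-1)(!(n-1) + !(n-2)).
!13 = 12·(176214841 + 14684570) = 12·190899411 = 2290792932

2290792932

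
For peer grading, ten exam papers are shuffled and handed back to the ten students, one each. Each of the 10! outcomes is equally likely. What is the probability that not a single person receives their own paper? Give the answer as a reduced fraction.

Favorable outcomes: !10 = 1334961.
Total outcomes: 10! = 3628800.
Probability = 1334961/3628800 = 16481/44800.

16481/44800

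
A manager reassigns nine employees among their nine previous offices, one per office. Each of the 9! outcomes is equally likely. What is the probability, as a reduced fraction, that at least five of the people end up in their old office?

Favorable outcomes: Σ_{i≥5} C(9,i)·!(9-i) = 126·9 + 84·2 + 36·1 + 9·0 + 1·1 = 1339.
Total outcomes: 9! = 362880.
Probability = 1339/362880 = 1339/362880.

1339/362880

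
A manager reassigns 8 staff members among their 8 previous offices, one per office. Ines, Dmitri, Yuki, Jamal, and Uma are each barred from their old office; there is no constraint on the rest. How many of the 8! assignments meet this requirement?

Inclusion-exclusion on the 5 forbidden self-matches:
Σ_{j=0}^{5} (-1)^j C(5,j)(8-j)!
= C(5,0)·8! - C(5,1)·7! + C(5,2)·6! - C(5,3)·5! + C(5,4)·4! - C(5,5)·3!
= 40320 - 25200 + 7200 - 1200 + 120 - 6
= 21234

21234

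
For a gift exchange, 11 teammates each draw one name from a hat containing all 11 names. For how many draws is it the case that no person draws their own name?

14684570

The number of derangements of 11 is !11 = Σ_{k=0}^{11} (-1)^k·11!/k!
= 11! - 11!/1! + 11!/2! - 11!/3! + 11!/4! - 11!/5! + 11!/6! - 11!/7! + 11!/8! - 11!/9! + 11!/10! - 11!/11!
= 39916800 - 39916800 + 19958400 - 6652800 + 1663200 - 332640 + 55440 - 7920 + 990 - 110 + 11 - 1
= 14684570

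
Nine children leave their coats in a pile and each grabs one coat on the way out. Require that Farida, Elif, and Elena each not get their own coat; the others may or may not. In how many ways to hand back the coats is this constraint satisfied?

256320

Let A_j be the event that the j-th constrained one is fixed. By inclusion-exclusion over the 3 events:
Σ_{j=0}^{3} (-1)^j C(3,j)(9-j)!
= C(3,0)·9! - C(3,1)·8! + C(3,2)·7! - C(3,3)·6!
= 362880 - 120960 + 15120 - 720
= 256320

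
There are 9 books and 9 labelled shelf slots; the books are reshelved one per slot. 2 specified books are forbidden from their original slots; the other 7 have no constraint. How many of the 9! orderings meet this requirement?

287280

Let A_j be the event that the j-th constrained one is fixed. By inclusion-exclusion over the 2 events:
Σ_{j=0}^{2} (-1)^j C(2,j)(9-j)!
= C(2,0)·9! - C(2,1)·8! + C(2,2)·7!
= 362880 - 80640 + 5040
= 287280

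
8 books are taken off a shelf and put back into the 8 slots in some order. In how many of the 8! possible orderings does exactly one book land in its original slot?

Pick the single fixed position: C(8,1) = 8 ways.
The remaining 7 must be deranged: !7 = 1854.
Total: 8 × 1854 = 14832.

14832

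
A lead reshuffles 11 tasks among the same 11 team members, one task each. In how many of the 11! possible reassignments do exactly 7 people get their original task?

2970

Pick the 7 fixed positions: C(11,7) = 330 ways.
The other 4 form a derangement: !4 = 9.
Total: 330 × 9 = 2970.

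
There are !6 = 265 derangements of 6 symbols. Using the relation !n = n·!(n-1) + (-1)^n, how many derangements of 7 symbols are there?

1854

!7 = 7·265 - 1 = 1854.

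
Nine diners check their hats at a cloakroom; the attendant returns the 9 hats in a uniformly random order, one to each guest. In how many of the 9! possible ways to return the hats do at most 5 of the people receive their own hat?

# with exactly i fixed is C(9,i)·!(9-i); sum over i=0..5:
  i=0: C(9,0)·!9 = 1·133496 = 133496
  i=1: C(9,1)·!8 = 9·14833 = 133497
  i=2: C(9,2)·!7 = 36·1854 = 66744
  i=3: C(9,3)·!6 = 84·265 = 22260
  i=4: C(9,4)·!5 = 126·44 = 5544
  i=5: C(9,5)·!4 = 126·9 = 1134
Total = 362675.

362675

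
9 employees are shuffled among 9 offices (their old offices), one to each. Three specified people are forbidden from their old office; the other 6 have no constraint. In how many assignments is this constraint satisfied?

256320

Let A_j be the event that the j-th constrained one is fixed. By inclusion-exclusion over the 3 events:
Σ_{j=0}^{3} (-1)^j C(3,j)(9-j)!
= C(3,0)·9! - C(3,1)·8! + C(3,2)·7! - C(3,3)·6!
= 362880 - 120960 + 15120 - 720
= 256320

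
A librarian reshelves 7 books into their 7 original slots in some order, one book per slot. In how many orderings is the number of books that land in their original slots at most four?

5018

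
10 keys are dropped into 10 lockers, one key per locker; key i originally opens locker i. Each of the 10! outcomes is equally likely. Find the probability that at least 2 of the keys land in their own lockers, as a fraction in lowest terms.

Favorable outcomes: Σ_{i≥2} C(10,i)·!(10-i) = 45·14833 + 120·1854 + 210·265 + 252·44 + 210·9 + 120·2 + 45·1 + 10·0 + 1·1 = 958879.
Total outcomes: 10! = 3628800.
Probability = 958879/3628800 = 958879/3628800.

958879/3628800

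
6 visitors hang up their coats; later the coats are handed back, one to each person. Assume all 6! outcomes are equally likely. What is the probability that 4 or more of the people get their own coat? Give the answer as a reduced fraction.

Favorable outcomes: Σ_{i≥4} C(6,i)·!(6-i) = 15·1 + 6·0 + 1·1 = 16.
Total outcomes: 6! = 720.
Probability = 16/720 = 1/45.

1/45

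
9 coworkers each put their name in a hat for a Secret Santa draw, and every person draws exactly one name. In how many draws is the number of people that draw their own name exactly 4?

Choose which 4 of the 9 are fixed: C(9,4) = 126.
The remaining 5 must be deranged: !5 = 44.
Total: 126 × 44 = 5544.

5544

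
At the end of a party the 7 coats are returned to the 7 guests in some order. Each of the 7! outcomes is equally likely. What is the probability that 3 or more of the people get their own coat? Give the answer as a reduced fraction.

407/5040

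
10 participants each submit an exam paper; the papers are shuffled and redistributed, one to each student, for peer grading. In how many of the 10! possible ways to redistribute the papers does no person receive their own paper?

Recurrence: !10 = 10·!9 + (-1)^10.
!10 = 10·133496 + 1 = 1334961

1334961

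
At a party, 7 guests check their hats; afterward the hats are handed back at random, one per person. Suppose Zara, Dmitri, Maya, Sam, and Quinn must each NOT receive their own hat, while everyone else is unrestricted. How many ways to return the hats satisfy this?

2428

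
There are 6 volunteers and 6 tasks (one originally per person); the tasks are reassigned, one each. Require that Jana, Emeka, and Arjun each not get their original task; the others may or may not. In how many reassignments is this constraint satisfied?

Inclusion-exclusion on the 3 forbidden self-matches:
Σ_{j=0}^{3} (-1)^j C(3,j)(6-j)!
= C(3,0)·6! - C(3,1)·5! + C(3,2)·4! - C(3,3)·3!
= 720 - 360 + 72 - 6
= 426

426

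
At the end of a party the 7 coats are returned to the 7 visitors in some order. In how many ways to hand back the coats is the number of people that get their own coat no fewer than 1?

3186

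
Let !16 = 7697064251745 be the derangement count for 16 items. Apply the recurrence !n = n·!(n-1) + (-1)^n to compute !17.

130850092279664

!17 = 17·7697064251745 - 1 = 130850092279664.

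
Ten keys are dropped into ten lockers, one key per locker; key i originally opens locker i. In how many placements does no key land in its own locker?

The number of derangements of 10 is !10 = Σ_{k=0}^{10} (-1)^k·10!/k!
= 10! - 10!/1! + 10!/2! - 10!/3! + 10!/4! - 10!/5! + 10!/6! - 10!/7! + 10!/8! - 10!/9! + 10!/10!
= 3628800 - 3628800 + 1814400 - 604800 + 151200 - 30240 + 5040 - 720 + 90 - 10 + 1
= 1334961

1334961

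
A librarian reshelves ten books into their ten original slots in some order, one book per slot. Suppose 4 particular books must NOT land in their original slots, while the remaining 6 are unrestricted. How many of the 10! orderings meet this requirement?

2399760

Inclusion-exclusion on the 4 forbidden self-matches:
Σ_{j=0}^{4} (-1)^j C(4,j)(10-j)!
= C(4,0)·10! - C(4,1)·9! + C(4,2)·8! - C(4,3)·7! + C(4,4)·6!
= 3628800 - 1451520 + 241920 - 20160 + 720
= 2399760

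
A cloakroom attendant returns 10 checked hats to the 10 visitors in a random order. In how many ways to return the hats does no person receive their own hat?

!10 is the nearest integer to 10!/e.
10! = 3628800, and 3628800/e ≈ 1334960.92, so !10 = 1334961.

1334961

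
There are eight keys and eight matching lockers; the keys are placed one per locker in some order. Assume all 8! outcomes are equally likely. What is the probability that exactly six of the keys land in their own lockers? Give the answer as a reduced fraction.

1/1440

Favorable outcomes: C(8,6)·!2 = 28·1 = 28.
Total outcomes: 8! = 40320.
Probability = 28/40320 = 1/1440.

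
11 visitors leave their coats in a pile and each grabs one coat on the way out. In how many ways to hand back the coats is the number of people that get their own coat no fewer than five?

# with exactly i fixed is C(11,i)·!(11-i); sum over i=5..11:
  i=5: C(11,5)·!6 = 462·265 = 122430
  i=6: C(11,6)·!5 = 462·44 = 20328
  i=7: C(11,7)·!4 = 330·9 = 2970
  i=8: C(11,8)·!3 = 165·2 = 330
  i=9: C(11,9)·!2 = 55·1 = 55
  i=10: C(11,10)·!1 = 11·0 = 0
  i=11: C(11,11)·!0 = 1·1 = 1
Total = 146114.

146114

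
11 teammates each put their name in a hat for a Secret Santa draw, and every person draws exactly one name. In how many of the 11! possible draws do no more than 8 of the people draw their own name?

# with exactly i fixed is C(11,i)·!(11-i); sum over i=0..8:
  i=0: C(11,0)·!11 = 1·14684570 = 14684570
  i=1: C(11,1)·!10 = 11·1334961 = 14684571
  i=2: C(11,2)·!9 = 55·133496 = 7342280
  i=3: C(11,3)·!8 = 165·14833 = 2447445
  i=4: C(11,4)·!7 = 330·1854 = 611820
  i=5: C(11,5)·!6 = 462·265 = 122430
  i=6: C(11,6)·!5 = 462·44 = 20328
  i=7: C(11,7)·!4 = 330·9 = 2970
  i=8: C(11,8)·!3 = 165·2 = 330
Total = 39916744.

39916744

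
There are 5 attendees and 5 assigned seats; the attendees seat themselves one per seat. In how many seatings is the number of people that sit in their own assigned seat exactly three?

Pick the 3 fixed positions: C(5,3) = 10 ways.
The remaining 2 must be deranged: !2 = 1.
Total: 10 × 1 = 10.

10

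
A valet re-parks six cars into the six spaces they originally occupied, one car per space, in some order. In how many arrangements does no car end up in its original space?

265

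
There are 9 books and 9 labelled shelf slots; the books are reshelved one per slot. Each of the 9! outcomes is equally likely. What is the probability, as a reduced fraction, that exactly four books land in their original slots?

11/720

Favorable outcomes: C(9,4)·!5 = 126·44 = 5544.
Total outcomes: 9! = 362880.
Probability = 5544/362880 = 11/720.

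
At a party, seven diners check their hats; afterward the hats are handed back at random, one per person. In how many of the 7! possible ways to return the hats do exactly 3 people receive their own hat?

315

Choose which 3 of the 7 are fixed: C(7,3) = 35.
The other 4 form a derangement: !4 = 9.
Total: 35 × 9 = 315.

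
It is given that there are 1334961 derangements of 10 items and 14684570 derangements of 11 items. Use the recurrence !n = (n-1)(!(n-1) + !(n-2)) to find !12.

!12 = (12-1)·(!11 + !10) = 11·(14684570 + 1334961) = 11·16019531 = 176214841.

176214841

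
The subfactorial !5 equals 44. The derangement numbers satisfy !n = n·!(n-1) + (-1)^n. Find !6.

265

!6 = 6·44 + 1 = 265.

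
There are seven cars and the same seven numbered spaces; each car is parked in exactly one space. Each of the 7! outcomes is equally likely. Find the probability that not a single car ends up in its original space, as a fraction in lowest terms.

103/280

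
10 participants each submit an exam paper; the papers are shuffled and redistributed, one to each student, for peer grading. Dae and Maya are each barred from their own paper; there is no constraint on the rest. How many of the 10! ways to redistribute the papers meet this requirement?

Inclusion-exclusion on the 2 forbidden self-matches:
Σ_{j=0}^{2} (-1)^j C(2,j)(10-j)!
= C(2,0)·10! - C(2,1)·9! + C(2,2)·8!
= 3628800 - 725760 + 40320
= 2943360

2943360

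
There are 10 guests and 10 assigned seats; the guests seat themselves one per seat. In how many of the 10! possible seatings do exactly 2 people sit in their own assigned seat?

667485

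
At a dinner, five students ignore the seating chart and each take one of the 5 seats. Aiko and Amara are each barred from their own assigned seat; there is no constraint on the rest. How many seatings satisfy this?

78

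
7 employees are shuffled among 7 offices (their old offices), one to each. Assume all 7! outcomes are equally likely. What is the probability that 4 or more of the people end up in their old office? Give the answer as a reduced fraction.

23/1260

Favorable outcomes: Σ_{i≥4} C(7,i)·!(7-i) = 35·2 + 21·1 + 7·0 + 1·1 = 92.
Total outcomes: 7! = 5040.
Probability = 92/5040 = 23/1260.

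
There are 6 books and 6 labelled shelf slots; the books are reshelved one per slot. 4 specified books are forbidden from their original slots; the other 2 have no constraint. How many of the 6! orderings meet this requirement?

362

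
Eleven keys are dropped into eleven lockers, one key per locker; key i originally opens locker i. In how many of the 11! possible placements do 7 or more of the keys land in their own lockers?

3356

# with exactly i fixed is C(11,i)·!(11-i); sum over i=7..11:
  i=7: C(11,7)·!4 = 330·9 = 2970
  i=8: C(11,8)·!3 = 165·2 = 330
  i=9: C(11,9)·!2 = 55·1 = 55
  i=10: C(11,10)·!1 = 11·0 = 0
  i=11: C(11,11)·!0 = 1·1 = 1
Total = 3356.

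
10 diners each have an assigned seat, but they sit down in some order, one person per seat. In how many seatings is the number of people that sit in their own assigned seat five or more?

13264

# with exactly i fixed is C(10,i)·!(10-i); sum over i=5..10:
  i=5: C(10,5)·!5 = 252·44 = 11088
  i=6: C(10,6)·!4 = 210·9 = 1890
  i=7: C(10,7)·!3 = 120·2 = 240
  i=8: C(10,8)·!2 = 45·1 = 45
  i=9: C(10,9)·!1 = 10·0 = 0
  i=10: C(10,10)·!0 = 1·1 = 1
Total = 13264.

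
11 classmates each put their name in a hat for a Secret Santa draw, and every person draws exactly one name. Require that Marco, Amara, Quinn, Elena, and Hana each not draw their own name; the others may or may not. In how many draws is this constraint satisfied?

25022880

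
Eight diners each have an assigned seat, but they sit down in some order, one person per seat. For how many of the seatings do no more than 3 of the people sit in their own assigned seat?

39549

Sum C(8,i)·!(8-i) for i = 0..3:
  i=0: C(8,0)·!8 = 1·14833 = 14833
  i=1: C(8,1)·!7 = 8·1854 = 14832
  i=2: C(8,2)·!6 = 28·265 = 7420
  i=3: C(8,3)·!5 = 56·44 = 2464
Total = 39549.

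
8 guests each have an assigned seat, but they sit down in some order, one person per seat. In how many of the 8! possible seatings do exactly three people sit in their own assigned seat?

2464

Choose which 3 of the 8 are fixed: C(8,3) = 56.
The other 5 form a derangement: !5 = 44.
Total: 56 × 44 = 2464.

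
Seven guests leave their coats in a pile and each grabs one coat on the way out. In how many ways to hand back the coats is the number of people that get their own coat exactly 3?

Choose which 3 of the 7 are fixed: C(7,3) = 35.
The remaining 4 must be deranged: !4 = 9.
Total: 35 × 9 = 315.

315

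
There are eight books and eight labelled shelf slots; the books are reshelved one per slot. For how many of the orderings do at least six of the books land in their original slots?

29

# with exactly i fixed is C(8,i)·!(8-i); sum over i=6..8:
  i=6: C(8,6)·!2 = 28·1 = 28
  i=7: C(8,7)·!1 = 8·0 = 0
  i=8: C(8,8)·!0 = 1·1 = 1
Total = 29.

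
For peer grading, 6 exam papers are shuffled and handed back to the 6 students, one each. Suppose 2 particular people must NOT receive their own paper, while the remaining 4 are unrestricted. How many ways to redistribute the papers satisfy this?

504

Let A_j be the event that the j-th constrained one is fixed. By inclusion-exclusion over the 2 events:
Σ_{j=0}^{2} (-1)^j C(2,j)(6-j)!
= C(2,0)·6! - C(2,1)·5! + C(2,2)·4!
= 720 - 240 + 24
= 504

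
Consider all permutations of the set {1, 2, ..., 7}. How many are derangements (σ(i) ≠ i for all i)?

!7 = 7! · Σ_{k=0}^{7} (-1)^k/k!
= 7! - 7!/1! + 7!/2! - 7!/3! + 7!/4! - 7!/5! + 7!/6! - 7!/7!
= 5040 - 5040 + 2520 - 840 + 210 - 42 + 7 - 1
= 1854

1854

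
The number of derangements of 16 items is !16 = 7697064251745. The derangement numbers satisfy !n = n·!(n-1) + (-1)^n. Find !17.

130850092279664

!17 = 17·7697064251745 - 1 = 130850092279664.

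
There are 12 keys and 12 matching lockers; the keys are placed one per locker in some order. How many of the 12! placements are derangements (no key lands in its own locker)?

176214841

Recurrence: !12 = 11·(!11 + !10).
!12 = 11·(14684570 + 1334961) = 11·16019531 = 176214841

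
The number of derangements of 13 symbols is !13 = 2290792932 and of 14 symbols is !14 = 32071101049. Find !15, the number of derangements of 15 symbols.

481066515734

!15 = (15-1)·(!14 + !13) = 14·(32071101049 + 2290792932) = 14·34361893981 = 481066515734.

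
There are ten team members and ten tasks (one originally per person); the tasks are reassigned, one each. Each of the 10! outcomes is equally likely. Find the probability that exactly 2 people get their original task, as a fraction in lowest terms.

Favorable outcomes: C(10,2)·!8 = 45·14833 = 667485.
Total outcomes: 10! = 3628800.
Probability = 667485/3628800 = 2119/11520.

2119/11520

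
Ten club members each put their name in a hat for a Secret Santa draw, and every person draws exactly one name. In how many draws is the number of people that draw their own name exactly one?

Choose which one of the 10 is fixed: C(10,1) = 10.
The remaining 9 must be deranged: !9 = 133496.
Total: 10 × 133496 = 1334960.

1334960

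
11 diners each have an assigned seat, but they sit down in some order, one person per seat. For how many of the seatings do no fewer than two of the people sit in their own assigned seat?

10547659

# with exactly i fixed is C(11,i)·!(11-i); sum over i=2..11:
  i=2: C(11,2)·!9 = 55·133496 = 7342280
  i=3: C(11,3)·!8 = 165·14833 = 2447445
  i=4: C(11,4)·!7 = 330·1854 = 611820
  i=5: C(11,5)·!6 = 462·265 = 122430
  i=6: C(11,6)·!5 = 462·44 = 20328
  i=7: C(11,7)·!4 = 330·9 = 2970
  i=8: C(11,8)·!3 = 165·2 = 330
  i=9: C(11,9)·!2 = 55·1 = 55
  i=10: C(11,10)·!1 = 11·0 = 0
  i=11: C(11,11)·!0 = 1·1 = 1
Total = 10547659.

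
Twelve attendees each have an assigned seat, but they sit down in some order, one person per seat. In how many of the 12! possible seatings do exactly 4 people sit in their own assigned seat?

Pick the 4 fixed positions: C(12,4) = 495 ways.
The remaining 8 must be deranged: !8 = 14833.
Total: 495 × 14833 = 7342335.

7342335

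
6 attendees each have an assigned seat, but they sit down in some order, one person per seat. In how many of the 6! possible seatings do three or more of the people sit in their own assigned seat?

# with exactly i fixed is C(6,i)·!(6-i); sum over i=3..6:
  i=3: C(6,3)·!3 = 20·2 = 40
  i=4: C(6,4)·!2 = 15·1 = 15
  i=5: C(6,5)·!1 = 6·0 = 0
  i=6: C(6,6)·!0 = 1·1 = 1
Total = 56.

56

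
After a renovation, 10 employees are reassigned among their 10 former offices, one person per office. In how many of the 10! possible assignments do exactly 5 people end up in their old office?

Choose which 5 of the 10 are fixed: C(10,5) = 252.
The remaining 5 must be deranged: !5 = 44.
Total: 252 × 44 = 11088.

11088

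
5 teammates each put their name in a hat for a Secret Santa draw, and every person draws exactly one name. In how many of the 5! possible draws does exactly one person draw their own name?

45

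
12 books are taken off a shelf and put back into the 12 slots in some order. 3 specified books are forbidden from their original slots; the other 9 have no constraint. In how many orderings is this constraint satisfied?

369774720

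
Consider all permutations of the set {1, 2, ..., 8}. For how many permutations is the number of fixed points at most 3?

39549

# with exactly i fixed is C(8,i)·!(8-i); sum over i=0..3:
  i=0: C(8,0)·!8 = 1·14833 = 14833
  i=1: C(8,1)·!7 = 8·1854 = 14832
  i=2: C(8,2)·!6 = 28·265 = 7420
  i=3: C(8,3)·!5 = 56·44 = 2464
Total = 39549.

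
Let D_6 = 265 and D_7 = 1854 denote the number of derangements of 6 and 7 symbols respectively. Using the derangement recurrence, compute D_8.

14833

D_8 = (8-1)·(D_7 + D_6) = 7·(1854 + 265) = 7·2119 = 14833.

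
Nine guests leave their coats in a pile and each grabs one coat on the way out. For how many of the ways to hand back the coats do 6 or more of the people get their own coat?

205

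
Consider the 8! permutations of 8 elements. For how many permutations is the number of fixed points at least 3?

3235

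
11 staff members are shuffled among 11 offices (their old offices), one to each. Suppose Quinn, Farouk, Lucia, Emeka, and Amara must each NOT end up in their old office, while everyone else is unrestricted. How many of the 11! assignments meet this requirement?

25022880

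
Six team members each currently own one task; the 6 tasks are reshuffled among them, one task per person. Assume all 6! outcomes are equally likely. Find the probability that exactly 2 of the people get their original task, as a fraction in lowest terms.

3/16

Favorable outcomes: C(6,2)·!4 = 15·9 = 135.
Total outcomes: 6! = 720.
Probability = 135/720 = 3/16.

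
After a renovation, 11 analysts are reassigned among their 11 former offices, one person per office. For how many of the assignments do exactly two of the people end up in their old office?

7342280

Choose which 2 of the 11 are fixed: C(11,2) = 55.
The other 9 form a derangement: !9 = 133496.
Total: 55 × 133496 = 7342280.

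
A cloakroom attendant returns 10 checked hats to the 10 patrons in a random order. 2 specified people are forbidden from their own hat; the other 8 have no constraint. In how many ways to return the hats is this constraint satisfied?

Inclusion-exclusion on the 2 forbidden self-matches:
Σ_{j=0}^{2} (-1)^j C(2,j)(10-j)!
= C(2,0)·10! - C(2,1)·9! + C(2,2)·8!
= 3628800 - 725760 + 40320
= 2943360

2943360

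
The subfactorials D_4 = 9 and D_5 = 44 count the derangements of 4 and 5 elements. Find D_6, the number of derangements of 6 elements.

265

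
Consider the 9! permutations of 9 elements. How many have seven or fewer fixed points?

# with exactly i fixed is C(9,i)·!(9-i); sum over i=0..7:
  i=0: C(9,0)·!9 = 1·133496 = 133496
  i=1: C(9,1)·!8 = 9·14833 = 133497
  i=2: C(9,2)·!7 = 36·1854 = 66744
  i=3: C(9,3)·!6 = 84·265 = 22260
  i=4: C(9,4)·!5 = 126·44 = 5544
  i=5: C(9,5)·!4 = 126·9 = 1134
  i=6: C(9,6)·!3 = 84·2 = 168
  i=7: C(9,7)·!2 = 36·1 = 36
Total = 362879.

362879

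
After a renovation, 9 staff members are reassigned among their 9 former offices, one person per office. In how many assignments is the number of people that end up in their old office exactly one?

Pick the single fixed position: C(9,1) = 9 ways.
The other 8 form a derangement: !8 = 14833.
Total: 9 × 14833 = 133497.

133497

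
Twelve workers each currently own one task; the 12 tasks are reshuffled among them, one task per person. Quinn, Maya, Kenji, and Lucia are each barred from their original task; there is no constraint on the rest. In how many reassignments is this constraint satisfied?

Inclusion-exclusion on the 4 forbidden self-matches:
Σ_{j=0}^{4} (-1)^j C(4,j)(12-j)!
= C(4,0)·12! - C(4,1)·11! + C(4,2)·10! - C(4,3)·9! + C(4,4)·8!
= 479001600 - 159667200 + 21772800 - 1451520 + 40320
= 339696000

339696000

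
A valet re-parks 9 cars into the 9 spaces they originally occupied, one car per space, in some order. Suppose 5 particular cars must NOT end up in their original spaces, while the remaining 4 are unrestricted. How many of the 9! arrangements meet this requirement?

205056

Inclusion-exclusion on the 5 forbidden self-matches:
Σ_{j=0}^{5} (-1)^j C(5,j)(9-j)!
= C(5,0)·9! - C(5,1)·8! + C(5,2)·7! - C(5,3)·6! + C(5,4)·5! - C(5,5)·4!
= 362880 - 201600 + 50400 - 7200 + 600 - 24
= 205056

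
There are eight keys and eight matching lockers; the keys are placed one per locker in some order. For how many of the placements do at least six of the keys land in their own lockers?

Sum C(8,i)·!(8-i) for i = 6..8:
  i=6: C(8,6)·!2 = 28·1 = 28
  i=7: C(8,7)·!1 = 8·0 = 0
  i=8: C(8,8)·!0 = 1·1 = 1
Total = 29.

29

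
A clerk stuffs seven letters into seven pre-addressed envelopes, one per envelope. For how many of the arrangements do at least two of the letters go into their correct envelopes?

1331

# with exactly i fixed is C(7,i)·!(7-i); sum over i=2..7:
  i=2: C(7,2)·!5 = 21·44 = 924
  i=3: C(7,3)·!4 = 35·9 = 315
  i=4: C(7,4)·!3 = 35·2 = 70
  i=5: C(7,5)·!2 = 21·1 = 21
  i=6: C(7,6)·!1 = 7·0 = 0
  i=7: C(7,7)·!0 = 1·1 = 1
Total = 1331.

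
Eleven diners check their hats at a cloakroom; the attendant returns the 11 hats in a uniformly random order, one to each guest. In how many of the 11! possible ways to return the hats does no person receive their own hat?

Use !n = (n-1)(!(n-1) + !(n-2)).
!11 = 10·(1334961 + 133496) = 10·1468457 = 14684570

14684570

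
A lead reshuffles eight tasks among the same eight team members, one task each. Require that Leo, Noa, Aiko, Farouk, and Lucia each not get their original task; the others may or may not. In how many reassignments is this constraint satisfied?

21234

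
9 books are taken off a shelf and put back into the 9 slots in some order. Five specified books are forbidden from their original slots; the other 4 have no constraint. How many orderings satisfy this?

205056

Let A_j be the event that the j-th constrained one is fixed. By inclusion-exclusion over the 5 events:
Σ_{j=0}^{5} (-1)^j C(5,j)(9-j)!
= C(5,0)·9! - C(5,1)·8! + C(5,2)·7! - C(5,3)·6! + C(5,4)·5! - C(5,5)·4!
= 362880 - 201600 + 50400 - 7200 + 600 - 24
= 205056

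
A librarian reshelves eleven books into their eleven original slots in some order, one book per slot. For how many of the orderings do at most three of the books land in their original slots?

39158866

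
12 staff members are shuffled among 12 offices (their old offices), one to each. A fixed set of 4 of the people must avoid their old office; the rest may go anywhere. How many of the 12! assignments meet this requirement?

339696000

Let A_j be the event that the j-th constrained one is fixed. By inclusion-exclusion over the 4 events:
Σ_{j=0}^{4} (-1)^j C(4,j)(12-j)!
= C(4,0)·12! - C(4,1)·11! + C(4,2)·10! - C(4,3)·9! + C(4,4)·8!
= 479001600 - 159667200 + 21772800 - 1451520 + 40320
= 339696000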